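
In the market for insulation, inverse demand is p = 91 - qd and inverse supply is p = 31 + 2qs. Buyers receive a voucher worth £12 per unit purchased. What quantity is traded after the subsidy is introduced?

q' = 24

Pre-subsidy: 91 - q = 31 + 2q gives q* = 20 and p* = 71.
With the rebate, buyers effectively pay pb = ps − 12, where ps is the price sellers receive.
On the curves, pb = 91 - q and ps = 31 + 2q; the wedge ps − pb = 12 gives 31 + 2q − (91 - q) = 12, so q' = 24.
Then pb = 91 − 1·24 = 67 and ps = 31 + 2·24 = 79.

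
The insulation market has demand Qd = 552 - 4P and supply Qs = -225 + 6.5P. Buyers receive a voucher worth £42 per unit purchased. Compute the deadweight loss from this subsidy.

Pre-subsidy: 552 - 4P = -225 + 6.5P gives P* = 74, Q* = 256.
With the rebate, buyers effectively pay Pb = Ps − 42, where Ps is the price sellers receive.
Demand in terms of Ps becomes Qd = 552 − 4(Ps − 42) = 720 - 4Ps. Setting this equal to supply: 720 - 4Ps = -225 + 6.5Ps, so Ps = 90.
Buyers pay Pb = 90 − 42 = 48; Q' = -225 + 6.5·90 = 360.
The subsidy expands output by 360 − 256 = 104 past the efficient level; on those units the gap between marginal cost and willingness to pay runs from 0 up to 42.
DWL = ½ × 42 × 104 = 2184.

Deadweight loss = £2184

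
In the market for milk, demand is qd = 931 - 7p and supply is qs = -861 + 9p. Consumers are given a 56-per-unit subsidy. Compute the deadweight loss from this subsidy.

Deadweight loss = 6174

Pre-subsidy: 931 - 7p = -861 + 9p gives p* = 112, q* = 147.
With the rebate, buyers effectively pay pb = ps − 56, where ps is the price sellers receive.
Demand in terms of ps becomes qd = 931 − 7(ps − 56) = 1323 - 7ps. Setting this equal to supply: 1323 - 7ps = -861 + 9ps, so ps = 136.5.
Buyers pay pb = 136.5 − 56 = 80.5; q' = -861 + 9·136.5 = 367.5.
The subsidy expands output by 367.5 − 147 = 220.5 past the efficient level; on those units the gap between marginal cost and willingness to pay runs from 0 up to 56.
DWL = ½ × 56 × 220.5 = 6174.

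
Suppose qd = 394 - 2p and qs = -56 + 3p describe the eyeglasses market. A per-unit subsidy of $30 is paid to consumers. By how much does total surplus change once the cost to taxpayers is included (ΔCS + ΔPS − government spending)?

Net change in total surplus = -$540

Pre-subsidy: 394 - 2p = -56 + 3p gives p* = 90, q* = 214.
With the rebate, buyers effectively pay pb = ps − 30, where ps is the price sellers receive.
Demand in terms of ps becomes qd = 394 − 2(ps − 30) = 454 - 2ps. Setting this equal to supply: 454 - 2ps = -56 + 3ps, so ps = 102.
Buyers pay pb = 102 − 30 = 72; q' = -56 + 3·102 = 250.
ΔCS = ½(214 + 250)(90 − 72) = 4176; ΔPS = ½(214 + 250)(102 − 90) = 2784.
Government spending = 30 × 250 = 7500.
Net change = 4176 + 2784 − 7500 = -540. The loss equals the DWL triangle ½·30·36.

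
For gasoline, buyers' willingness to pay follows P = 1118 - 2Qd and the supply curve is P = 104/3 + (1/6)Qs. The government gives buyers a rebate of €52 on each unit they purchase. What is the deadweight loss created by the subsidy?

Deadweight loss = €624

Pre-subsidy: 1118 - 2Q = 104/3 + (1/6)Q gives Q* = 500 and P* = 118.
With the rebate, buyers effectively pay Pb = Ps − 52, where Ps is the price sellers receive.
On the curves, Pb = 1118 - 2Q and Ps = 104/3 + (1/6)Q; the wedge Ps − Pb = 52 gives 104/3 + (1/6)Q − (1118 - 2Q) = 52, so Q' = 524.
Then Pb = 1118 − 2·524 = 70 and Ps = 104/3 + (1/6)·524 = 122.
The subsidy expands output by 524 − 500 = 24 past the efficient level; on those units the gap between marginal cost and willingness to pay runs from 0 up to 52.
DWL = ½ × 52 × 24 = 624.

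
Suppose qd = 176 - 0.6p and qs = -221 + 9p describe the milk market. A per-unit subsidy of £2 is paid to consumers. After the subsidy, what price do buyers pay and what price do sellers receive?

Buyers pay 1895/48; sellers receive 1991/48

Pre-subsidy: 176 - 0.6p = -221 + 9p gives p* = 1985/48, q* = 151.1875.
With the rebate, buyers effectively pay pb = ps − 2, where ps is the price sellers receive.
Demand in terms of ps becomes qd = 176 − 0.6(ps − 2) = 177.2 - 0.6ps. Setting this equal to supply: 177.2 - 0.6ps = -221 + 9ps, so ps = 1991/48.
Buyers pay pb = 1991/48 − 2 = 1895/48; q' = -221 + 9·(1991/48) = 152.3125.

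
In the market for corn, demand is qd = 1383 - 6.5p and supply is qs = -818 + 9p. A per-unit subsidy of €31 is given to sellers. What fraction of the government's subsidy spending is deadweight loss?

Pre-subsidy: 1383 - 6.5p = -818 + 9p gives p* = 142, q* = 460.
With the subsidy, sellers receive ps = pb + 31 for each unit, where pb is the price buyers pay.
Supply in terms of pb becomes qs = -818 + 9(pb + 31) = -539 + 9pb. Setting this equal to demand: 1383 - 6.5pb = -539 + 9pb, so pb = 124.
Sellers receive ps = 124 + 31 = 155; q' = 1383 − 6.5·124 = 577.
ΔCS = ½(460 + 577)(142 − 124) = 9333; ΔPS = ½(460 + 577)(155 − 142) = 6740.5.
Government spending = 31 × 577 = 17887.
DWL = ½ × 31 × (577 − 460) = 1813.5; fraction = 1813.5 / 17887 = 117/1154.

DWL / government spending = 117/1154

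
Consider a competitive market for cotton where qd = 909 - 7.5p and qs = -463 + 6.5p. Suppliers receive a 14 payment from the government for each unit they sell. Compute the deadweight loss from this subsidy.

Deadweight loss = 341.25

Pre-subsidy: 909 - 7.5p = -463 + 6.5p gives p* = 98, q* = 174.
With the subsidy, sellers receive ps = pb + 14 for each unit, where pb is the price buyers pay.
Supply in terms of pb becomes qs = -463 + 6.5(pb + 14) = -372 + 6.5pb. Setting this equal to demand: 909 - 7.5pb = -372 + 6.5pb, so pb = 91.5.
Sellers receive ps = 91.5 + 14 = 105.5; q' = 909 − 7.5·91.5 = 222.75.
The subsidy expands output by 222.75 − 174 = 48.75 past the efficient level; on those units the gap between marginal cost and willingness to pay runs from 0 up to 14.
DWL = ½ × 14 × 48.75 = 341.25.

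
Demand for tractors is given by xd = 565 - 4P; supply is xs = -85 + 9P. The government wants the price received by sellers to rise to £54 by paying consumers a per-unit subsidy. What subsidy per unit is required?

Required subsidy s = £13 per unit

At a seller price of 54, quantity supplied is -85 + 9·54 = 401.
Buyers absorb 401 only when they pay Pb with 565 − 4·Pb = 401, i.e. Pb = 41.
s = Ps − Pb = 54 − 41 = 13.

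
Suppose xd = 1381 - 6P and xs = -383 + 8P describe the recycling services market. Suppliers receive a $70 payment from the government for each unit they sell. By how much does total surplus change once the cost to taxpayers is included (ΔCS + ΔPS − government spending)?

Net change in total surplus = -$8400

Pre-subsidy: 1381 - 6P = -383 + 8P gives P* = 126, x* = 625.
With the subsidy, sellers receive Ps = Pb + 70 for each unit, where Pb is the price buyers pay.
Supply in terms of Pb becomes xs = -383 + 8(Pb + 70) = 177 + 8Pb. Setting this equal to demand: 1381 - 6Pb = 177 + 8Pb, so Pb = 86.
Sellers receive Ps = 86 + 70 = 156; x' = 1381 − 6·86 = 865.
ΔCS = ½(625 + 865)(126 − 86) = 29800; ΔPS = ½(625 + 865)(156 − 126) = 22350.
Government spending = 70 × 865 = 60550.
Net change = 29800 + 22350 − 60550 = -8400. The loss equals the DWL triangle ½·70·240.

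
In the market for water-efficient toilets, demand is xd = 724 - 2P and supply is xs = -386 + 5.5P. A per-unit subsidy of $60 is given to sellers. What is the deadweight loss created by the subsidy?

Deadweight loss = $2640

Pre-subsidy: 724 - 2P = -386 + 5.5P gives P* = 148, x* = 428.
With the subsidy, sellers receive Ps = Pb + 60 for each unit, where Pb is the price buyers pay.
Supply in terms of Pb becomes xs = -386 + 5.5(Pb + 60) = -56 + 5.5Pb. Setting this equal to demand: 724 - 2Pb = -56 + 5.5Pb, so Pb = 104.
Sellers receive Ps = 104 + 60 = 164; x' = 724 − 2·104 = 516.
The subsidy expands output by 516 − 428 = 88 past the efficient level; on those units the gap between marginal cost and willingness to pay runs from 0 up to 60.
DWL = ½ × 60 × 88 = 2640.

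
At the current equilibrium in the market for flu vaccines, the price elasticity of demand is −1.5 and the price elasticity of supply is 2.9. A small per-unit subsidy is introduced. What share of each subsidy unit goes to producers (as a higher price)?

For a small subsidy around the equilibrium, the benefit split depends on the relative slopes, which at a point are proportional to the elasticities.
Buyer share = εs/(εs + |εd|) = 2.9/(2.9 + 1.5) = 29/44; seller share = |εd|/(εs + |εd|) = 15/44.
So producers capture 15/44 of the subsidy.

Producer share = 15/44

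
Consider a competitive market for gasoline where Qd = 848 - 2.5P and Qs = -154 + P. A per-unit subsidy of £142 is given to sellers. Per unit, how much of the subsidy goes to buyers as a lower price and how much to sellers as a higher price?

Buyers gain 284/7 per unit; sellers gain 710/7 per unit

Pre-subsidy: 848 - 2.5P = -154 + P gives P* = 2004/7, Q* = 926/7.
With the subsidy, sellers receive Ps = Pb + 142 for each unit, where Pb is the price buyers pay.
Supply in terms of Pb becomes Qs = -154 + 1(Pb + 142) = -12 + Pb. Setting this equal to demand: 848 - 2.5Pb = -12 + Pb, so Pb = 1720/7.
Sellers receive Ps = 1720/7 + 142 = 2714/7; Q' = 848 − 2.5·(1720/7) = 1636/7.
Buyers' price falls by P* − Pb = 2004/7 − 1720/7 = 284/7; sellers' price rises by Ps − P* = 2714/7 − 2004/7 = 710/7.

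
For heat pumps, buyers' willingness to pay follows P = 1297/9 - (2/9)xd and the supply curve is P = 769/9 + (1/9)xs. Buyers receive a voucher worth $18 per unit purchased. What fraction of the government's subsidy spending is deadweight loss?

Pre-subsidy: 1297/9 - (2/9)x = 769/9 + (1/9)x gives x* = 176 and P* = 105.
With the rebate, buyers effectively pay Pb = Ps − 18, where Ps is the price sellers receive.
On the curves, Pb = 1297/9 - (2/9)x and Ps = 769/9 + (1/9)x; the wedge Ps − Pb = 18 gives 769/9 + (1/9)x − (1297/9 - (2/9)x) = 18, so x' = 230.
Then Pb = 1297/9 − (2/9)·230 = 93 and Ps = 769/9 + (1/9)·230 = 111.
ΔCS = ½(176 + 230)(105 − 93) = 2436; ΔPS = ½(176 + 230)(111 − 105) = 1218.
Government spending = 18 × 230 = 4140.
DWL = ½ × 18 × (230 − 176) = 486; fraction = 486 / 4140 = 27/230.

DWL / government spending = 27/230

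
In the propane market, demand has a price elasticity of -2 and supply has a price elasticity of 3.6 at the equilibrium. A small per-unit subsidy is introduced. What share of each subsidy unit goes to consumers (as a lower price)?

Consumer share = 9/14

For a small subsidy around the equilibrium, the benefit split depends on the relative slopes, which at a point are proportional to the elasticities.
Buyer share = εs/(εs + |εd|) = 3.6/(3.6 + 2) = 9/14; seller share = |εd|/(εs + |εd|) = 5/14.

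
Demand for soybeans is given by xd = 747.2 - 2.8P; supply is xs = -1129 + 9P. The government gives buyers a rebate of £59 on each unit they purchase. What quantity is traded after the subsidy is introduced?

x' = 428

Pre-subsidy: 747.2 - 2.8P = -1129 + 9P gives P* = 159, x* = 302.
With the rebate, buyers effectively pay Pb = Ps − 59, where Ps is the price sellers receive.
Demand in terms of Ps becomes xd = 747.2 − 2.8(Ps − 59) = 912.4 - 2.8Ps. Setting this equal to supply: 912.4 - 2.8Ps = -1129 + 9Ps, so Ps = 173.
Buyers pay Pb = 173 − 59 = 114; x' = -1129 + 9·173 = 428.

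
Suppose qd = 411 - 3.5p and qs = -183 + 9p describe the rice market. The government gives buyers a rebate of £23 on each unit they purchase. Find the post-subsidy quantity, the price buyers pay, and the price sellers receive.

Pre-subsidy: 411 - 3.5p = -183 + 9p gives p* = 47.52, q* = 244.68.
With the rebate, buyers effectively pay pb = ps − 23, where ps is the price sellers receive.
Demand in terms of ps becomes qd = 411 − 3.5(ps − 23) = 491.5 - 3.5ps. Setting this equal to supply: 491.5 - 3.5ps = -183 + 9ps, so ps = 53.96.
Buyers pay pb = 53.96 − 23 = 30.96; q' = -183 + 9·53.96 = 302.64.

q' = 302.64; buyers pay £30.96; sellers receive £53.96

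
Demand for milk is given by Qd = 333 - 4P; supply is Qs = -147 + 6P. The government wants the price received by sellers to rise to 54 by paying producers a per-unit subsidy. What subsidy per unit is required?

Required subsidy s = 15 per unit

At a seller price of 54, quantity supplied is -147 + 6·54 = 177.
Buyers absorb 177 only when they pay Pb with 333 − 4·Pb = 177, i.e. Pb = 39.
s = Ps − Pb = 54 − 39 = 15.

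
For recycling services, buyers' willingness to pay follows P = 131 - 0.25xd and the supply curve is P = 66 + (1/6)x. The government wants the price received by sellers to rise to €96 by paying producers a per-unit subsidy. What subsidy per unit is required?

Required subsidy s = €10 per unit

At a seller price of 96, quantity supplied is -396 + 6·96 = 180.
Buyers absorb 180 only when they pay Pb = 131 − 0.25·180 = 86.
s = Ps − Pb = 96 − 86 = 10.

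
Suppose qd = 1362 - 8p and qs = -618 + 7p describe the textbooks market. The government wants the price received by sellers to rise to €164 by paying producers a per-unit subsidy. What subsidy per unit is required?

Required subsidy s = €60 per unit

At a seller price of 164, quantity supplied is -618 + 7·164 = 530.
Buyers absorb 530 only when they pay pb with 1362 − 8·pb = 530, i.e. pb = 104.
s = ps − pb = 164 − 104 = 60.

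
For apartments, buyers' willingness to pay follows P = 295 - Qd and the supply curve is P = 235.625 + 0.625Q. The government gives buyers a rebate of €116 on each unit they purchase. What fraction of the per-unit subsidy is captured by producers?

Pre-subsidy: 295 - Q = 235.625 + 0.625Q gives Q* = 475/13 and P* = 3360/13.
With the rebate, buyers effectively pay Pb = Ps − 116, where Ps is the price sellers receive.
On the curves, Pb = 295 - Q and Ps = 235.625 + 0.625Q; the wedge Ps − Pb = 116 gives 235.625 + 0.625Q − (295 - Q) = 116, so Q' = 1403/13.
Then Pb = 295 − 1·(1403/13) = 2432/13 and Ps = 235.625 + 0.625·(1403/13) = 3940/13.
Buyers' price falls by P* − Pb = 3360/13 − 2432/13 = 928/13; sellers' price rises by Ps − P* = 3940/13 − 3360/13 = 580/13.
So producers capture (580/13)/116 = 5/13 of each unit of subsidy.

Producer share = 5/13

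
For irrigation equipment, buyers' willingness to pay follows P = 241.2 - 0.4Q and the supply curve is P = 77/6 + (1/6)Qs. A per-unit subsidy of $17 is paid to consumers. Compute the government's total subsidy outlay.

Pre-subsidy: 241.2 - 0.4Q = 77/6 + (1/6)Q gives Q* = 403 and P* = 80.
With the rebate, buyers effectively pay Pb = Ps − 17, where Ps is the price sellers receive.
On the curves, Pb = 241.2 - 0.4Q and Ps = 77/6 + (1/6)Q; the wedge Ps − Pb = 17 gives 77/6 + (1/6)Q − (241.2 - 0.4Q) = 17, so Q' = 433.
Then Pb = 241.2 − 0.4·433 = 68 and Ps = 77/6 + (1/6)·433 = 85.
Government outlay = subsidy × quantity = 17 × 433 = 7361.

Government cost = $7361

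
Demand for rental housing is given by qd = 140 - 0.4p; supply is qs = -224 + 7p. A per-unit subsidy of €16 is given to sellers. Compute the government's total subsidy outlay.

Pre-subsidy: 140 - 0.4p = -224 + 7p gives p* = 1820/37, q* = 4452/37.
With the subsidy, sellers receive ps = pb + 16 for each unit, where pb is the price buyers pay.
Supply in terms of pb becomes qs = -224 + 7(pb + 16) = -112 + 7pb. Setting this equal to demand: 140 - 0.4pb = -112 + 7pb, so pb = 1260/37.
Sellers receive ps = 1260/37 + 16 = 1852/37; q' = 140 − 0.4·(1260/37) = 4676/37.
Government outlay = subsidy × quantity = 16 × 4676/37 = 74816/37.

Government cost = 74816/37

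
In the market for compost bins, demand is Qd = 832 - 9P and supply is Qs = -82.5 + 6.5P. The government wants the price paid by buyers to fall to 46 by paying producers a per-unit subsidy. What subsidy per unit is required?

Required subsidy s = 31 per unit

At a buyer price of 46, quantity demanded is 832 − 9·46 = 418.
Sellers supply 418 only when they receive Ps with -82.5 + 6.5·Ps = 418, i.e. Ps = 77.
s = Ps − Pb = 77 − 46 = 31.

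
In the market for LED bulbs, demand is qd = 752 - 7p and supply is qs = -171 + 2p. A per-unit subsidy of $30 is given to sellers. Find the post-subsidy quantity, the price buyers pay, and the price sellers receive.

Pre-subsidy: 752 - 7p = -171 + 2p gives p* = 923/9, q* = 307/9.
With the subsidy, sellers receive ps = pb + 30 for each unit, where pb is the price buyers pay.
Supply in terms of pb becomes qs = -171 + 2(pb + 30) = -111 + 2pb. Setting this equal to demand: 752 - 7pb = -111 + 2pb, so pb = 863/9.
Sellers receive ps = 863/9 + 30 = 1133/9; q' = 752 − 7·(863/9) = 727/9.

q' = 727/9; buyers pay 863/9; sellers receive 1133/9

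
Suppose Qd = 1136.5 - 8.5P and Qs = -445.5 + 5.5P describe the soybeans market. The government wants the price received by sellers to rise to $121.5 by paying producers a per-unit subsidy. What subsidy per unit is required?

Required subsidy s = $14 per unit

At a seller price of 121.5, quantity supplied is -445.5 + 5.5·121.5 = 222.75.
Buyers absorb 222.75 only when they pay Pb with 1136.5 − 8.5·Pb = 222.75, i.e. Pb = 107.5.
s = Ps − Pb = 121.5 − 107.5 = 14.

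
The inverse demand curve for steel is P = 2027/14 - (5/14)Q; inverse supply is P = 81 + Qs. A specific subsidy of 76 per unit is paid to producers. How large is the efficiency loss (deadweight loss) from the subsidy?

Deadweight loss = 2128

Pre-subsidy: 2027/14 - (5/14)Q = 81 + Q gives Q* = 47 and P* = 128.
With the subsidy, sellers receive Ps = Pb + 76 for each unit, where Pb is the price buyers pay.
On the curves, Pb = 2027/14 - (5/14)Q and Ps = 81 + Q; the wedge Ps − Pb = 76 gives 81 + Q − (2027/14 - (5/14)Q) = 76, so Q' = 103.
Then Pb = 2027/14 − (5/14)·103 = 108 and Ps = 81 + 1·103 = 184.
The subsidy expands output by 103 − 47 = 56 past the efficient level; on those units the gap between marginal cost and willingness to pay runs from 0 up to 76.
DWL = ½ × 76 × 56 = 2128.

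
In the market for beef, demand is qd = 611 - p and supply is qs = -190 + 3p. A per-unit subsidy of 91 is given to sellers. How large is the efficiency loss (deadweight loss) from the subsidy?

Deadweight loss = 3105.375

Pre-subsidy: 611 - p = -190 + 3p gives p* = 200.25, q* = 410.75.
With the subsidy, sellers receive ps = pb + 91 for each unit, where pb is the price buyers pay.
Supply in terms of pb becomes qs = -190 + 3(pb + 91) = 83 + 3pb. Setting this equal to demand: 611 - pb = 83 + 3pb, so pb = 132.
Sellers receive ps = 132 + 91 = 223; q' = 611 − 1·132 = 479.
The subsidy expands output by 479 − 410.75 = 68.25 past the efficient level; on those units the gap between marginal cost and willingness to pay runs from 0 up to 91.
DWL = ½ × 91 × 68.25 = 3105.375.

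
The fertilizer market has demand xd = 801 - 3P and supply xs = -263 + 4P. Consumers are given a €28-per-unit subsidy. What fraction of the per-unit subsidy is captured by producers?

Producer share = 3/7

Pre-subsidy: 801 - 3P = -263 + 4P gives P* = 152, x* = 345.
With the rebate, buyers effectively pay Pb = Ps − 28, where Ps is the price sellers receive.
Demand in terms of Ps becomes xd = 801 − 3(Ps − 28) = 885 - 3Ps. Setting this equal to supply: 885 - 3Ps = -263 + 4Ps, so Ps = 164.
Buyers pay Pb = 164 − 28 = 136; x' = -263 + 4·164 = 393.
Buyers' price falls by P* − Pb = 152 − 136 = 16; sellers' price rises by Ps − P* = 164 − 152 = 12.
So producers capture 12/28 = 3/7 of each unit of subsidy.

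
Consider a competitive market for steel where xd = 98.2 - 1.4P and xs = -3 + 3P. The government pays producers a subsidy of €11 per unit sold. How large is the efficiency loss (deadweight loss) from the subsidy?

Pre-subsidy: 98.2 - 1.4P = -3 + 3P gives P* = 23, x* = 66.
With the subsidy, sellers receive Ps = Pb + 11 for each unit, where Pb is the price buyers pay.
Supply in terms of Pb becomes xs = -3 + 3(Pb + 11) = 30 + 3Pb. Setting this equal to demand: 98.2 - 1.4Pb = 30 + 3Pb, so Pb = 15.5.
Sellers receive Ps = 15.5 + 11 = 26.5; x' = 98.2 − 1.4·15.5 = 76.5.
The subsidy expands output by 76.5 − 66 = 10.5 past the efficient level; on those units the gap between marginal cost and willingness to pay runs from 0 up to 11.
DWL = ½ × 11 × 10.5 = 57.75.

Deadweight loss = €57.75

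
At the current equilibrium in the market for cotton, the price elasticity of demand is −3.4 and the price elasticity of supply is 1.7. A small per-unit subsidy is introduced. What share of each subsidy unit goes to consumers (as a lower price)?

Consumer share = 1/3

For a small subsidy around the equilibrium, the benefit split depends on the relative slopes, which at a point are proportional to the elasticities.
Buyer share = εs/(εs + |εd|) = 1.7/(1.7 + 3.4) = 1/3; seller share = |εd|/(εs + |εd|) = 2/3.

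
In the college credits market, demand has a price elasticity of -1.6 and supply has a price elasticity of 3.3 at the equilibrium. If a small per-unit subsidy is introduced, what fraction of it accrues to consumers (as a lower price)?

Consumer share = 33/49

For a small subsidy around the equilibrium, the benefit split depends on the relative slopes, which at a point are proportional to the elasticities.
Buyer share = εs/(εs + |εd|) = 3.3/(3.3 + 1.6) = 33/49; seller share = |εd|/(εs + |εd|) = 16/49.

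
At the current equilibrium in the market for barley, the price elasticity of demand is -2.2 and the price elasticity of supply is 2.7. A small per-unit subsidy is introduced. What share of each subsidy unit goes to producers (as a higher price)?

Producer share = 22/49

For a small subsidy around the equilibrium, the benefit split depends on the relative slopes, which at a point are proportional to the elasticities.
Buyer share = εs/(εs + |εd|) = 2.7/(2.7 + 2.2) = 27/49; seller share = |εd|/(εs + |εd|) = 22/49.
So producers capture 22/49 of the subsidy.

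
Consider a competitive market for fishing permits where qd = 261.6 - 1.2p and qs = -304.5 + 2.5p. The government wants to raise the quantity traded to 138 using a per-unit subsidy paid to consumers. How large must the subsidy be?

Required subsidy s = 74 per unit

At q = 138, invert demand for the buyer price: pb = (261.6 − 138)/1.2 = 103; invert supply for the seller price: ps = (138 − (-304.5))/2.5 = 177.
The subsidy must fill the gap: s = ps − pb = 177 − 103 = 74.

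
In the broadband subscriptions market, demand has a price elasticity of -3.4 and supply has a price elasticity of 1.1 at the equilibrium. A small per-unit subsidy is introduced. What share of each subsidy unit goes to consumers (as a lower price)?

Consumer share = 11/45

For a small subsidy around the equilibrium, the benefit split depends on the relative slopes, which at a point are proportional to the elasticities.
Buyer share = εs/(εs + |εd|) = 1.1/(1.1 + 3.4) = 11/45; seller share = |εd|/(εs + |εd|) = 34/45.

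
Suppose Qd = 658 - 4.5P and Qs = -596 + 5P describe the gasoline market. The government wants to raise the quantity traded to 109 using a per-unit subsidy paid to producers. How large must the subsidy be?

At Q = 109, invert demand for the buyer price: Pb = (658 − 109)/4.5 = 122; invert supply for the seller price: Ps = (109 − (-596))/5 = 141.
The subsidy must fill the gap: s = Ps − Pb = 141 − 122 = 19.

Required subsidy s = 19 per unit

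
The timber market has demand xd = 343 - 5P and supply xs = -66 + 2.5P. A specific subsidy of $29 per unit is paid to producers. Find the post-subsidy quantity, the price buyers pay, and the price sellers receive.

Pre-subsidy: 343 - 5P = -66 + 2.5P gives P* = 818/15, x* = 211/3.
With the subsidy, sellers receive Ps = Pb + 29 for each unit, where Pb is the price buyers pay.
Supply in terms of Pb becomes xs = -66 + 2.5(Pb + 29) = 6.5 + 2.5Pb. Setting this equal to demand: 343 - 5Pb = 6.5 + 2.5Pb, so Pb = 673/15.
Sellers receive Ps = 673/15 + 29 = 1108/15; x' = 343 − 5·(673/15) = 356/3.

x' = 356/3; buyers pay 673/15; sellers receive 1108/15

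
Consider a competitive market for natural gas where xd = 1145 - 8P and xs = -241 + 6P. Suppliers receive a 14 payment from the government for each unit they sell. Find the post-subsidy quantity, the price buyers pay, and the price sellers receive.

Pre-subsidy: 1145 - 8P = -241 + 6P gives P* = 99, x* = 353.
With the subsidy, sellers receive Ps = Pb + 14 for each unit, where Pb is the price buyers pay.
Supply in terms of Pb becomes xs = -241 + 6(Pb + 14) = -157 + 6Pb. Setting this equal to demand: 1145 - 8Pb = -157 + 6Pb, so Pb = 93.
Sellers receive Ps = 93 + 14 = 107; x' = 1145 − 8·93 = 401.

x' = 401; buyers pay 93; sellers receive 107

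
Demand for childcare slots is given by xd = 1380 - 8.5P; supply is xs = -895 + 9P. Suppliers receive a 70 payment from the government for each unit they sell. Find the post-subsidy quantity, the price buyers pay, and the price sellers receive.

x' = 581; buyers pay 94; sellers receive 164

Pre-subsidy: 1380 - 8.5P = -895 + 9P gives P* = 130, x* = 275.
With the subsidy, sellers receive Ps = Pb + 70 for each unit, where Pb is the price buyers pay.
Supply in terms of Pb becomes xs = -895 + 9(Pb + 70) = -265 + 9Pb. Setting this equal to demand: 1380 - 8.5Pb = -265 + 9Pb, so Pb = 94.
Sellers receive Ps = 94 + 70 = 164; x' = 1380 − 8.5·94 = 581.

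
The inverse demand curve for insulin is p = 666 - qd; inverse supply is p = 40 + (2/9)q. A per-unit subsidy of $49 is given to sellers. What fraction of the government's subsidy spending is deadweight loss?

DWL / government spending = 49/1350

Pre-subsidy: 666 - q = 40 + (2/9)q gives q* = 5634/11 and p* = 1692/11.
With the subsidy, sellers receive ps = pb + 49 for each unit, where pb is the price buyers pay.
On the curves, pb = 666 - q and ps = 40 + (2/9)q; the wedge ps − pb = 49 gives 40 + (2/9)q − (666 - q) = 49, so q' = 6075/11.
Then pb = 666 − 1·(6075/11) = 1251/11 and ps = 40 + (2/9)·(6075/11) = 1790/11.
ΔCS = ½(5634/11 + 6075/11)(1692/11 − 1251/11) = 5163669/242; ΔPS = ½(5634/11 + 6075/11)(1790/11 − 1692/11) = 573741/121.
Government spending = 49 × 6075/11 = 297675/11.
DWL = ½ × 49 × (6075/11 − 5634/11) = 21609/22; fraction = (21609/22) / (297675/11) = 49/1350.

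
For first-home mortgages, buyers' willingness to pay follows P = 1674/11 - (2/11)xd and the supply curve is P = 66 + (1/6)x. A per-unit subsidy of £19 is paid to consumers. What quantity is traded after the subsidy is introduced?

Pre-subsidy: 1674/11 - (2/11)x = 66 + (1/6)x gives x* = 5688/23 and P* = 2466/23.
With the rebate, buyers effectively pay Pb = Ps − 19, where Ps is the price sellers receive.
On the curves, Pb = 1674/11 - (2/11)x and Ps = 66 + (1/6)x; the wedge Ps − Pb = 19 gives 66 + (1/6)x − (1674/11 - (2/11)x) = 19, so x' = 6942/23.
Then Pb = 1674/11 − (2/11)·(6942/23) = 2238/23 and Ps = 66 + (1/6)·(6942/23) = 2675/23.

x' = 6942/23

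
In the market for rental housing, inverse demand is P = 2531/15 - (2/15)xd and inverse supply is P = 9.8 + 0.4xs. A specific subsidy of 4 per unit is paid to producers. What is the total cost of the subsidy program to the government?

Pre-subsidy: 2531/15 - (2/15)x = 9.8 + 0.4x gives x* = 298 and P* = 129.
With the subsidy, sellers receive Ps = Pb + 4 for each unit, where Pb is the price buyers pay.
On the curves, Pb = 2531/15 - (2/15)x and Ps = 9.8 + 0.4x; the wedge Ps − Pb = 4 gives 9.8 + 0.4x − (2531/15 - (2/15)x) = 4, so x' = 305.5.
Then Pb = 2531/15 − (2/15)·305.5 = 128 and Ps = 9.8 + 0.4·305.5 = 132.
Government outlay = subsidy × quantity = 4 × 305.5 = 1222.

Government cost = 1222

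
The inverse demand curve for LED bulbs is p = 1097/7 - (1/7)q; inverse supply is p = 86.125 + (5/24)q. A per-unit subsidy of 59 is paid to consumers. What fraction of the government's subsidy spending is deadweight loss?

Pre-subsidy: 1097/7 - (1/7)q = 86.125 + (5/24)q gives q* = 201 and p* = 128.
With the rebate, buyers effectively pay pb = ps − 59, where ps is the price sellers receive.
On the curves, pb = 1097/7 - (1/7)q and ps = 86.125 + (5/24)q; the wedge ps − pb = 59 gives 86.125 + (5/24)q − (1097/7 - (1/7)q) = 59, so q' = 369.
Then pb = 1097/7 − (1/7)·369 = 104 and ps = 86.125 + (5/24)·369 = 163.
ΔCS = ½(201 + 369)(128 − 104) = 6840; ΔPS = ½(201 + 369)(163 − 128) = 9975.
Government spending = 59 × 369 = 21771.
DWL = ½ × 59 × (369 − 201) = 4956; fraction = 4956 / 21771 = 28/123.

DWL / government spending = 28/123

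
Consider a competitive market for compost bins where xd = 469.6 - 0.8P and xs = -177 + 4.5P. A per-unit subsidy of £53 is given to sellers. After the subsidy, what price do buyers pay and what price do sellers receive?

Buyers pay £77; sellers receive £130

Pre-subsidy: 469.6 - 0.8P = -177 + 4.5P gives P* = 122, x* = 372.
With the subsidy, sellers receive Ps = Pb + 53 for each unit, where Pb is the price buyers pay.
Supply in terms of Pb becomes xs = -177 + 4.5(Pb + 53) = 61.5 + 4.5Pb. Setting this equal to demand: 469.6 - 0.8Pb = 61.5 + 4.5Pb, so Pb = 77.
Sellers receive Ps = 77 + 53 = 130; x' = 469.6 − 0.8·77 = 408.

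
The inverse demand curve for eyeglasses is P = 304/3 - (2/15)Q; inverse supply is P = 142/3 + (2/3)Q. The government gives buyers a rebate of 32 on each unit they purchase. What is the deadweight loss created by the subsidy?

Pre-subsidy: 304/3 - (2/15)Q = 142/3 + (2/3)Q gives Q* = 67.5 and P* = 277/3.
With the rebate, buyers effectively pay Pb = Ps − 32, where Ps is the price sellers receive.
On the curves, Pb = 304/3 - (2/15)Q and Ps = 142/3 + (2/3)Q; the wedge Ps − Pb = 32 gives 142/3 + (2/3)Q − (304/3 - (2/15)Q) = 32, so Q' = 107.5.
Then Pb = 304/3 − (2/15)·107.5 = 87 and Ps = 142/3 + (2/3)·107.5 = 119.
The subsidy expands output by 107.5 − 67.5 = 40 past the efficient level; on those units the gap between marginal cost and willingness to pay runs from 0 up to 32.
DWL = ½ × 32 × 40 = 640.

Deadweight loss = 640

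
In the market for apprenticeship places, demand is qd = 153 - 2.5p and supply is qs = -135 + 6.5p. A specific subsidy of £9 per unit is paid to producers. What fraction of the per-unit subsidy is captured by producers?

Pre-subsidy: 153 - 2.5p = -135 + 6.5p gives p* = 32, q* = 73.
With the subsidy, sellers receive ps = pb + 9 for each unit, where pb is the price buyers pay.
Supply in terms of pb becomes qs = -135 + 6.5(pb + 9) = -76.5 + 6.5pb. Setting this equal to demand: 153 - 2.5pb = -76.5 + 6.5pb, so pb = 25.5.
Sellers receive ps = 25.5 + 9 = 34.5; q' = 153 − 2.5·25.5 = 89.25.
Buyers' price falls by p* − pb = 32 − 25.5 = 6.5; sellers' price rises by ps − p* = 34.5 − 32 = 2.5.
So producers capture 2.5/9 = 5/18 of each unit of subsidy.

Producer share = 5/18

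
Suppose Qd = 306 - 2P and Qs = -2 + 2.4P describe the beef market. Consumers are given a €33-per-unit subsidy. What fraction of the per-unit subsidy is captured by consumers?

Consumer share = 6/11

Pre-subsidy: 306 - 2P = -2 + 2.4P gives P* = 70, Q* = 166.
With the rebate, buyers effectively pay Pb = Ps − 33, where Ps is the price sellers receive.
Demand in terms of Ps becomes Qd = 306 − 2(Ps − 33) = 372 - 2Ps. Setting this equal to supply: 372 - 2Ps = -2 + 2.4Ps, so Ps = 85.
Buyers pay Pb = 85 − 33 = 52; Q' = -2 + 2.4·85 = 202.
Buyers' price falls by P* − Pb = 70 − 52 = 18; sellers' price rises by Ps − P* = 85 − 70 = 15.
So consumers capture 18/33 = 6/11 of each unit of subsidy.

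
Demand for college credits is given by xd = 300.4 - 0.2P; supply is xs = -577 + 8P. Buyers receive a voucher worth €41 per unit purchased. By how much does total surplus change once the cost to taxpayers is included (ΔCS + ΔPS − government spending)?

Net change in total surplus = -€164

Pre-subsidy: 300.4 - 0.2P = -577 + 8P gives P* = 107, x* = 279.
With the rebate, buyers effectively pay Pb = Ps − 41, where Ps is the price sellers receive.
Demand in terms of Ps becomes xd = 300.4 − 0.2(Ps − 41) = 308.6 - 0.2Ps. Setting this equal to supply: 308.6 - 0.2Ps = -577 + 8Ps, so Ps = 108.
Buyers pay Pb = 108 − 41 = 67; x' = -577 + 8·108 = 287.
ΔCS = ½(279 + 287)(107 − 67) = 11320; ΔPS = ½(279 + 287)(108 − 107) = 283.
Government spending = 41 × 287 = 11767.
Net change = 11320 + 283 − 11767 = -164. The loss equals the DWL triangle ½·41·8.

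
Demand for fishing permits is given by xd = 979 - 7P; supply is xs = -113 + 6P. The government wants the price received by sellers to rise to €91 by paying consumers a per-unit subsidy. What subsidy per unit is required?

Required subsidy s = €13 per unit

At a seller price of 91, quantity supplied is -113 + 6·91 = 433.
Buyers absorb 433 only when they pay Pb with 979 − 7·Pb = 433, i.e. Pb = 78.
s = Ps − Pb = 91 − 78 = 13.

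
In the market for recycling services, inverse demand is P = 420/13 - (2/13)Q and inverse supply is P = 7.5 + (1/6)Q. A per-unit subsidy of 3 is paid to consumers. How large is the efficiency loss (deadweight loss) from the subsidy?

Deadweight loss = 14.04

Pre-subsidy: 420/13 - (2/13)Q = 7.5 + (1/6)Q gives Q* = 77.4 and P* = 20.4.
With the rebate, buyers effectively pay Pb = Ps − 3, where Ps is the price sellers receive.
On the curves, Pb = 420/13 - (2/13)Q and Ps = 7.5 + (1/6)Q; the wedge Ps − Pb = 3 gives 7.5 + (1/6)Q − (420/13 - (2/13)Q) = 3, so Q' = 86.76.
Then Pb = 420/13 − (2/13)·86.76 = 18.96 and Ps = 7.5 + (1/6)·86.76 = 21.96.
The subsidy expands output by 86.76 − 77.4 = 9.36 past the efficient level; on those units the gap between marginal cost and willingness to pay runs from 0 up to 3.
DWL = ½ × 3 × 9.36 = 14.04.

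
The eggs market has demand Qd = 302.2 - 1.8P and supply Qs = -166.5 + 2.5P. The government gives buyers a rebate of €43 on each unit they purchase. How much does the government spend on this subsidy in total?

Government cost = €6493

Pre-subsidy: 302.2 - 1.8P = -166.5 + 2.5P gives P* = 109, Q* = 106.
With the rebate, buyers effectively pay Pb = Ps − 43, where Ps is the price sellers receive.
Demand in terms of Ps becomes Qd = 302.2 − 1.8(Ps − 43) = 379.6 - 1.8Ps. Setting this equal to supply: 379.6 - 1.8Ps = -166.5 + 2.5Ps, so Ps = 127.
Buyers pay Pb = 127 − 43 = 84; Q' = -166.5 + 2.5·127 = 151.
Government outlay = subsidy × quantity = 43 × 151 = 6493.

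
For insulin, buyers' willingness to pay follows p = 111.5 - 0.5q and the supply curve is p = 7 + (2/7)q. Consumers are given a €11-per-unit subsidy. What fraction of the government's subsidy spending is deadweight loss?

Pre-subsidy: 111.5 - 0.5q = 7 + (2/7)q gives q* = 133 and p* = 45.
With the rebate, buyers effectively pay pb = ps − 11, where ps is the price sellers receive.
On the curves, pb = 111.5 - 0.5q and ps = 7 + (2/7)q; the wedge ps − pb = 11 gives 7 + (2/7)q − (111.5 - 0.5q) = 11, so q' = 147.
Then pb = 111.5 − 0.5·147 = 38 and ps = 7 + (2/7)·147 = 49.
ΔCS = ½(133 + 147)(45 − 38) = 980; ΔPS = ½(133 + 147)(49 − 45) = 560.
Government spending = 11 × 147 = 1617.
DWL = ½ × 11 × (147 − 133) = 77; fraction = 77 / 1617 = 1/21.

DWL / government spending = 1/21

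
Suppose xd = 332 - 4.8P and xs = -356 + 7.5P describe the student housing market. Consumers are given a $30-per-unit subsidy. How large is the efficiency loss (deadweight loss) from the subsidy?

Pre-subsidy: 332 - 4.8P = -356 + 7.5P gives P* = 6880/123, x* = 2604/41.
With the rebate, buyers effectively pay Pb = Ps − 30, where Ps is the price sellers receive.
Demand in terms of Ps becomes xd = 332 − 4.8(Ps − 30) = 476 - 4.8Ps. Setting this equal to supply: 476 - 4.8Ps = -356 + 7.5Ps, so Ps = 8320/123.
Buyers pay Pb = 8320/123 − 30 = 4630/123; x' = -356 + 7.5·(8320/123) = 6204/41.
The subsidy expands output by 6204/41 − 2604/41 = 3600/41 past the efficient level; on those units the gap between marginal cost and willingness to pay runs from 0 up to 30.
DWL = ½ × 30 × 3600/41 = 54000/41.

Deadweight loss = 54000/41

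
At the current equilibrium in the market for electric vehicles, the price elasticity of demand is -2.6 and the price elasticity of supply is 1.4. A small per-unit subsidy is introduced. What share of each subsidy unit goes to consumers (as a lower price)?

Consumer share = 0.35

For a small subsidy around the equilibrium, the benefit split depends on the relative slopes, which at a point are proportional to the elasticities.
Buyer share = εs/(εs + |εd|) = 1.4/(1.4 + 2.6) = 0.35; seller share = |εd|/(εs + |εd|) = 0.65.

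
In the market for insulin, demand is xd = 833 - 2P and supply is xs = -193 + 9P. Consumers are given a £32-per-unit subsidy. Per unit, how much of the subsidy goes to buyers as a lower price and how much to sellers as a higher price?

Pre-subsidy: 833 - 2P = -193 + 9P gives P* = 1026/11, x* = 7111/11.
With the rebate, buyers effectively pay Pb = Ps − 32, where Ps is the price sellers receive.
Demand in terms of Ps becomes xd = 833 − 2(Ps − 32) = 897 - 2Ps. Setting this equal to supply: 897 - 2Ps = -193 + 9Ps, so Ps = 1090/11.
Buyers pay Pb = 1090/11 − 32 = 738/11; x' = -193 + 9·(1090/11) = 7687/11.
Buyers' price falls by P* − Pb = 1026/11 − 738/11 = 288/11; sellers' price rises by Ps − P* = 1090/11 − 1026/11 = 64/11.

Buyers gain 288/11 per unit; sellers gain 64/11 per unit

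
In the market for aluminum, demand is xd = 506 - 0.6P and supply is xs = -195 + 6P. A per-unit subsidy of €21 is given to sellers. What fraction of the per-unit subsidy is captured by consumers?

Consumer share = 10/11

Pre-subsidy: 506 - 0.6P = -195 + 6P gives P* = 3505/33, x* = 4865/11.
With the subsidy, sellers receive Ps = Pb + 21 for each unit, where Pb is the price buyers pay.
Supply in terms of Pb becomes xs = -195 + 6(Pb + 21) = -69 + 6Pb. Setting this equal to demand: 506 - 0.6Pb = -69 + 6Pb, so Pb = 2875/33.
Sellers receive Ps = 2875/33 + 21 = 3568/33; x' = 506 − 0.6·(2875/33) = 4991/11.
Buyers' price falls by P* − Pb = 3505/33 − 2875/33 = 210/11; sellers' price rises by Ps − P* = 3568/33 − 3505/33 = 21/11.
So consumers capture (210/11)/21 = 10/11 of each unit of subsidy.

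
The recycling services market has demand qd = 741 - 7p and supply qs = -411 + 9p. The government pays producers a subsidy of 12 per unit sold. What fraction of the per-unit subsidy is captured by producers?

Producer share = 0.4375

Pre-subsidy: 741 - 7p = -411 + 9p gives p* = 72, q* = 237.
With the subsidy, sellers receive ps = pb + 12 for each unit, where pb is the price buyers pay.
Supply in terms of pb becomes qs = -411 + 9(pb + 12) = -303 + 9pb. Setting this equal to demand: 741 - 7pb = -303 + 9pb, so pb = 65.25.
Sellers receive ps = 65.25 + 12 = 77.25; q' = 741 − 7·65.25 = 284.25.
Buyers' price falls by p* − pb = 72 − 65.25 = 6.75; sellers' price rises by ps − p* = 77.25 − 72 = 5.25.
So producers capture 5.25/12 = 0.4375 of each unit of subsidy.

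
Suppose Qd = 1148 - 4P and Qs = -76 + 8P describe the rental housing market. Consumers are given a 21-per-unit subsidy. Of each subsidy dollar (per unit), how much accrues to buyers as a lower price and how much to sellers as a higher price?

Pre-subsidy: 1148 - 4P = -76 + 8P gives P* = 102, Q* = 740.
With the rebate, buyers effectively pay Pb = Ps − 21, where Ps is the price sellers receive.
Demand in terms of Ps becomes Qd = 1148 − 4(Ps − 21) = 1232 - 4Ps. Setting this equal to supply: 1232 - 4Ps = -76 + 8Ps, so Ps = 109.
Buyers pay Pb = 109 − 21 = 88; Q' = -76 + 8·109 = 796.
Buyers' price falls by P* − Pb = 102 − 88 = 14; sellers' price rises by Ps − P* = 109 − 102 = 7.

Buyers gain 14 per unit; sellers gain 7 per unit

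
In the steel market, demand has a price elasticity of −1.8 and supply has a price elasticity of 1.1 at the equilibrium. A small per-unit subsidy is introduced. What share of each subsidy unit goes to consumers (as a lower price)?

Consumer share = 11/29

For a small subsidy around the equilibrium, the benefit split depends on the relative slopes, which at a point are proportional to the elasticities.
Buyer share = εs/(εs + |εd|) = 1.1/(1.1 + 1.8) = 11/29; seller share = |εd|/(εs + |εd|) = 18/29.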